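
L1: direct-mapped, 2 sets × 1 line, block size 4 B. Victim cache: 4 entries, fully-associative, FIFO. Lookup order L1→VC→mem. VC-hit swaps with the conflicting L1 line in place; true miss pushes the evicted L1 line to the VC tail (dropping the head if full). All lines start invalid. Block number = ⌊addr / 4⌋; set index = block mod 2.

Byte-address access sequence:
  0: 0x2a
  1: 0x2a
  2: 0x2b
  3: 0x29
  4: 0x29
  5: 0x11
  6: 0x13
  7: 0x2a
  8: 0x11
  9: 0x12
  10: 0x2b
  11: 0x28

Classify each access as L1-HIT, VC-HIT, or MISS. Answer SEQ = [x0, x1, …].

SEQ = [MISS, L1-HIT, L1-HIT, L1-HIT, L1-HIT, MISS, L1-HIT, VC-HIT, VC-HIT, L1-HIT, VC-HIT, L1-HIT]

#0 0x2a→b10/s0 MISS; vc=[]
#1 0x2a→b10/s0 L1-HIT; vc=[]
#2 0x2b→b10/s0 L1-HIT; vc=[]
#3 0x29→b10/s0 L1-HIT; vc=[]
#4 0x29→b10/s0 L1-HIT; vc=[]
#5 0x11→b4/s0 MISS; vc=[10]
#6 0x13→b4/s0 L1-HIT; vc=[10]
#7 0x2a→b10/s0 VC-HIT; vc=[4]
#8 0x11→b4/s0 VC-HIT; vc=[10]
#9 0x12→b4/s0 L1-HIT; vc=[10]
#10 0x2b→b10/s0 VC-HIT; vc=[4]
#11 0x28→b10/s0 L1-HIT; vc=[4]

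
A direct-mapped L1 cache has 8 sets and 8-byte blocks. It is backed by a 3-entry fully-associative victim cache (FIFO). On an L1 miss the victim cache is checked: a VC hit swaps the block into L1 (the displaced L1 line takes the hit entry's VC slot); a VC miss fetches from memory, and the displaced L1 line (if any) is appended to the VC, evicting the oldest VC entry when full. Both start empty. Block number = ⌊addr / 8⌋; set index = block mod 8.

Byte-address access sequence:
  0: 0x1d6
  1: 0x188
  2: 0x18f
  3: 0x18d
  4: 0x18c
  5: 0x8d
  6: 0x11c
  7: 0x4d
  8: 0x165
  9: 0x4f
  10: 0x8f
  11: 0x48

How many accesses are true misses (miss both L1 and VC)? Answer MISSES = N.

0: 0x1d6 (blk 58, set 2) → MISS  vc=[]
1: 0x188 (blk 49, set 1) → MISS  vc=[]
2: 0x18f (blk 49, set 1) → L1-HIT  vc=[]
3: 0x18d (blk 49, set 1) → L1-HIT  vc=[]
4: 0x18c (blk 49, set 1) → L1-HIT  vc=[]
5: 0x8d (blk 17, set 1) → MISS  vc=[49]
6: 0x11c (blk 35, set 3) → MISS  vc=[49]
7: 0x4d (blk 9, set 1) → MISS  vc=[49, 17]
8: 0x165 (blk 44, set 4) → MISS  vc=[49, 17]
9: 0x4f (blk 9, set 1) → L1-HIT  vc=[49, 17]
10: 0x8f (blk 17, set 1) → VC-HIT  vc=[49, 9]
11: 0x48 (blk 9, set 1) → VC-HIT  vc=[49, 17]

MISSES = 6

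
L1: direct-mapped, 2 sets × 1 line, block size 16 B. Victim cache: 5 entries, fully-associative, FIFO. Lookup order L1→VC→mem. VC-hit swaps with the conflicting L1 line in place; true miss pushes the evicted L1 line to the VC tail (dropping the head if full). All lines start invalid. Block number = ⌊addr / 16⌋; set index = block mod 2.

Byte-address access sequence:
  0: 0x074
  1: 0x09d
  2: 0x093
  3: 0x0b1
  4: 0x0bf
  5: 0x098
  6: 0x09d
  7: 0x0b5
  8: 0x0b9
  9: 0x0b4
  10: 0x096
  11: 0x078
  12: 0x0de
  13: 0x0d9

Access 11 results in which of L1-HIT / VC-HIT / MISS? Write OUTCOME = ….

OUTCOME = VC-HIT

#0 0x74→b7/s1 MISS; vc=[]
#1 0x9d→b9/s1 MISS; vc=[7]
#2 0x93→b9/s1 L1-HIT; vc=[7]
#3 0xb1→b11/s1 MISS; vc=[7,9]
#4 0xbf→b11/s1 L1-HIT; vc=[7,9]
#5 0x98→b9/s1 VC-HIT; vc=[7,11]
#6 0x9d→b9/s1 L1-HIT; vc=[7,11]
#7 0xb5→b11/s1 VC-HIT; vc=[7,9]
#8 0xb9→b11/s1 L1-HIT; vc=[7,9]
#9 0xb4→b11/s1 L1-HIT; vc=[7,9]
#10 0x96→b9/s1 VC-HIT; vc=[7,11]
#11 0x78→b7/s1 VC-HIT; vc=[9,11]
#12 0xde→b13/s1 MISS; vc=[9,11,7]
#13 0xd9→b13/s1 L1-HIT; vc=[9,11,7]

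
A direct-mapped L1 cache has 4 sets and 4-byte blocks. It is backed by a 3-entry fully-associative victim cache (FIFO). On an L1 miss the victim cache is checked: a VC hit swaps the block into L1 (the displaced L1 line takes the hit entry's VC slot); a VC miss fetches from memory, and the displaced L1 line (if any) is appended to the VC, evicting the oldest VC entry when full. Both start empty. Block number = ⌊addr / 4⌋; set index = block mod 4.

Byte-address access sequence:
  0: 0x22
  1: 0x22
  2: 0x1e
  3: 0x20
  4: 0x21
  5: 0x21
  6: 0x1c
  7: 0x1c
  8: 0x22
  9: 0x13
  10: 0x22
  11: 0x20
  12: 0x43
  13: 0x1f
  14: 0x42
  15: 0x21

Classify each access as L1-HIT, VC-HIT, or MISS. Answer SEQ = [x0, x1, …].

0: 0x22 (blk 8, set 0) → MISS  vc=[]
1: 0x22 (blk 8, set 0) → L1-HIT  vc=[]
2: 0x1e (blk 7, set 3) → MISS  vc=[]
3: 0x20 (blk 8, set 0) → L1-HIT  vc=[]
4: 0x21 (blk 8, set 0) → L1-HIT  vc=[]
5: 0x21 (blk 8, set 0) → L1-HIT  vc=[]
6: 0x1c (blk 7, set 3) → L1-HIT  vc=[]
7: 0x1c (blk 7, set 3) → L1-HIT  vc=[]
8: 0x22 (blk 8, set 0) → L1-HIT  vc=[]
9: 0x13 (blk 4, set 0) → MISS  vc=[8]
10: 0x22 (blk 8, set 0) → VC-HIT  vc=[4]
11: 0x20 (blk 8, set 0) → L1-HIT  vc=[4]
12: 0x43 (blk 16, set 0) → MISS  vc=[4, 8]
13: 0x1f (blk 7, set 3) → L1-HIT  vc=[4, 8]
14: 0x42 (blk 16, set 0) → L1-HIT  vc=[4, 8]
15: 0x21 (blk 8, set 0) → VC-HIT  vc=[4, 16]

SEQ = [MISS, L1-HIT, MISS, L1-HIT, L1-HIT, L1-HIT, L1-HIT, L1-HIT, L1-HIT, MISS, VC-HIT, L1-HIT, MISS, L1-HIT, L1-HIT, VC-HIT]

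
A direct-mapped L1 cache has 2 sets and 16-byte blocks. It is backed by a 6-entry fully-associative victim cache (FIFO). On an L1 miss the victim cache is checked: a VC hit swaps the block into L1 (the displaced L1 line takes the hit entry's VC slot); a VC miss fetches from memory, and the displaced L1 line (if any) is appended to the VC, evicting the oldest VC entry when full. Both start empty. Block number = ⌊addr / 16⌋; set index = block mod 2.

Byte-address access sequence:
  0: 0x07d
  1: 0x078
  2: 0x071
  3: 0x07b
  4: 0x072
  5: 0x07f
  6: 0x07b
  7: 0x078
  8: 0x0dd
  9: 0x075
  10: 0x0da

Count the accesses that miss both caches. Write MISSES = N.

MISSES = 2

#0 0x7d→b7/s1 MISS; vc=[]
#1 0x78→b7/s1 L1-HIT; vc=[]
#2 0x71→b7/s1 L1-HIT; vc=[]
#3 0x7b→b7/s1 L1-HIT; vc=[]
#4 0x72→b7/s1 L1-HIT; vc=[]
#5 0x7f→b7/s1 L1-HIT; vc=[]
#6 0x7b→b7/s1 L1-HIT; vc=[]
#7 0x78→b7/s1 L1-HIT; vc=[]
#8 0xdd→b13/s1 MISS; vc=[7]
#9 0x75→b7/s1 VC-HIT; vc=[13]
#10 0xda→b13/s1 VC-HIT; vc=[7]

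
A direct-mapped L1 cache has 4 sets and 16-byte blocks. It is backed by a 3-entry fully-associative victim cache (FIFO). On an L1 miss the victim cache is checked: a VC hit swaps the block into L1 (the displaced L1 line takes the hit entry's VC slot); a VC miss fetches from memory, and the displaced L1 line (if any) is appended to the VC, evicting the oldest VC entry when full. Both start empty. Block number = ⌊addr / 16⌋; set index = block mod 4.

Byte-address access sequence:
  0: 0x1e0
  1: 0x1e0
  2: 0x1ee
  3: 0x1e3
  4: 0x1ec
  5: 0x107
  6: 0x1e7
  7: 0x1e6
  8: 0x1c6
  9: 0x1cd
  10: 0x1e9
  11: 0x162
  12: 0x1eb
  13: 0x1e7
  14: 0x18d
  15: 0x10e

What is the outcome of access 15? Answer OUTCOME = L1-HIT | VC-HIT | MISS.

OUTCOME = VC-HIT

  [0] addr=0x1e0 blk=30 s=2: MISS | VC []
  [1] addr=0x1e0 blk=30 s=2: L1-HIT | VC []
  [2] addr=0x1ee blk=30 s=2: L1-HIT | VC []
  [3] addr=0x1e3 blk=30 s=2: L1-HIT | VC []
  [4] addr=0x1ec blk=30 s=2: L1-HIT | VC []
  [5] addr=0x107 blk=16 s=0: MISS | VC []
  [6] addr=0x1e7 blk=30 s=2: L1-HIT | VC []
  [7] addr=0x1e6 blk=30 s=2: L1-HIT | VC []
  [8] addr=0x1c6 blk=28 s=0: MISS | VC [16]
  [9] addr=0x1cd blk=28 s=0: L1-HIT | VC [16]
  [10] addr=0x1e9 blk=30 s=2: L1-HIT | VC [16]
  [11] addr=0x162 blk=22 s=2: MISS | VC [16, 30]
  [12] addr=0x1eb blk=30 s=2: VC-HIT | VC [16, 22]
  [13] addr=0x1e7 blk=30 s=2: L1-HIT | VC [16, 22]
  [14] addr=0x18d blk=24 s=0: MISS | VC [16, 22, 28]
  [15] addr=0x10e blk=16 s=0: VC-HIT | VC [24, 22, 28]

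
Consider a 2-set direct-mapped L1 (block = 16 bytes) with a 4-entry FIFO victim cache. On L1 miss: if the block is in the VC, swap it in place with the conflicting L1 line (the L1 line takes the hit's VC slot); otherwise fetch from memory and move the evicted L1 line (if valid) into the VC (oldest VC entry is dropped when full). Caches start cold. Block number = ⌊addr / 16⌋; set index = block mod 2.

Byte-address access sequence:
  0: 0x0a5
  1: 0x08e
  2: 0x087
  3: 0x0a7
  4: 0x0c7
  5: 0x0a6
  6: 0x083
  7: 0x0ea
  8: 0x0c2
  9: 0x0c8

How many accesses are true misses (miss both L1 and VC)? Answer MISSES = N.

MISSES = 4

#0 0xa5→b10/s0 MISS; vc=[]
#1 0x8e→b8/s0 MISS; vc=[10]
#2 0x87→b8/s0 L1-HIT; vc=[10]
#3 0xa7→b10/s0 VC-HIT; vc=[8]
#4 0xc7→b12/s0 MISS; vc=[8,10]
#5 0xa6→b10/s0 VC-HIT; vc=[8,12]
#6 0x83→b8/s0 VC-HIT; vc=[10,12]
#7 0xea→b14/s0 MISS; vc=[10,12,8]
#8 0xc2→b12/s0 VC-HIT; vc=[10,14,8]
#9 0xc8→b12/s0 L1-HIT; vc=[10,14,8]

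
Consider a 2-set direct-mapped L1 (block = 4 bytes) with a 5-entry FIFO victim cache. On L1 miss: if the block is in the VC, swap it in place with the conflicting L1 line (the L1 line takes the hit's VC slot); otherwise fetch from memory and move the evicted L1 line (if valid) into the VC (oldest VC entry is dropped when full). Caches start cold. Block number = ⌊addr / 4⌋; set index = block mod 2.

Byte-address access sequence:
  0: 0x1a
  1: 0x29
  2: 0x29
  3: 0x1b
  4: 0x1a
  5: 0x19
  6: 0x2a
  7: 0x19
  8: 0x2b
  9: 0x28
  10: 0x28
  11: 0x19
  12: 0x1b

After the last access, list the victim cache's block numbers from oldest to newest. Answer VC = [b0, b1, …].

VC = [10]

0: 0x1a (blk 6, set 0) → MISS  vc=[]
1: 0x29 (blk 10, set 0) → MISS  vc=[6]
2: 0x29 (blk 10, set 0) → L1-HIT  vc=[6]
3: 0x1b (blk 6, set 0) → VC-HIT  vc=[10]
4: 0x1a (blk 6, set 0) → L1-HIT  vc=[10]
5: 0x19 (blk 6, set 0) → L1-HIT  vc=[10]
6: 0x2a (blk 10, set 0) → VC-HIT  vc=[6]
7: 0x19 (blk 6, set 0) → VC-HIT  vc=[10]
8: 0x2b (blk 10, set 0) → VC-HIT  vc=[6]
9: 0x28 (blk 10, set 0) → L1-HIT  vc=[6]
10: 0x28 (blk 10, set 0) → L1-HIT  vc=[6]
11: 0x19 (blk 6, set 0) → VC-HIT  vc=[10]
12: 0x1b (blk 6, set 0) → L1-HIT  vc=[10]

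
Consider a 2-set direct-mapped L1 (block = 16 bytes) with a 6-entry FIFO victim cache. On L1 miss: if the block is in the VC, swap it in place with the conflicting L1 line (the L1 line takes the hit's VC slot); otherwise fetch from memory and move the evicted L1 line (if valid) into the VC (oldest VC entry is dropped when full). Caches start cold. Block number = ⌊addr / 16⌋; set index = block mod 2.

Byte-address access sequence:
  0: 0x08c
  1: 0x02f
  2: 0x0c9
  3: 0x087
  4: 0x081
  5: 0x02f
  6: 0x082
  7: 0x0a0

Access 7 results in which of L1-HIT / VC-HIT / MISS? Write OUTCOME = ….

0: 0x8c (blk 8, set 0) → MISS  vc=[]
1: 0x2f (blk 2, set 0) → MISS  vc=[8]
2: 0xc9 (blk 12, set 0) → MISS  vc=[8, 2]
3: 0x87 (blk 8, set 0) → VC-HIT  vc=[12, 2]
4: 0x81 (blk 8, set 0) → L1-HIT  vc=[12, 2]
5: 0x2f (blk 2, set 0) → VC-HIT  vc=[12, 8]
6: 0x82 (blk 8, set 0) → VC-HIT  vc=[12, 2]
7: 0xa0 (blk 10, set 0) → MISS  vc=[12, 2, 8]

OUTCOME = MISS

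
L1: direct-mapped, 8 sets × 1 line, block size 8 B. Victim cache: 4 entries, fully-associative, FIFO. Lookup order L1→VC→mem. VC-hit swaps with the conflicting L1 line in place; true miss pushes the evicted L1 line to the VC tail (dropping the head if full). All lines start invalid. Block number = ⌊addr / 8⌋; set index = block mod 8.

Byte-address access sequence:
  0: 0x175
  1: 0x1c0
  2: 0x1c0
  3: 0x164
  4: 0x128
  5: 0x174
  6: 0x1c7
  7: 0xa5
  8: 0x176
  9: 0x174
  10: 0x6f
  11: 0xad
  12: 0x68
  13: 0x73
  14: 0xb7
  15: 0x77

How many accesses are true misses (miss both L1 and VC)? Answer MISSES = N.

MISSES = 9

0: 0x175 (blk 46, set 6) → MISS  vc=[]
1: 0x1c0 (blk 56, set 0) → MISS  vc=[]
2: 0x1c0 (blk 56, set 0) → L1-HIT  vc=[]
3: 0x164 (blk 44, set 4) → MISS  vc=[]
4: 0x128 (blk 37, set 5) → MISS  vc=[]
5: 0x174 (blk 46, set 6) → L1-HIT  vc=[]
6: 0x1c7 (blk 56, set 0) → L1-HIT  vc=[]
7: 0xa5 (blk 20, set 4) → MISS  vc=[44]
8: 0x176 (blk 46, set 6) → L1-HIT  vc=[44]
9: 0x174 (blk 46, set 6) → L1-HIT  vc=[44]
10: 0x6f (blk 13, set 5) → MISS  vc=[44, 37]
11: 0xad (blk 21, set 5) → MISS  vc=[44, 37, 13]
12: 0x68 (blk 13, set 5) → VC-HIT  vc=[44, 37, 21]
13: 0x73 (blk 14, set 6) → MISS  vc=[44, 37, 21, 46]
14: 0xb7 (blk 22, set 6) → MISS  vc=[37, 21, 46, 14]
15: 0x77 (blk 14, set 6) → VC-HIT  vc=[37, 21, 46, 22]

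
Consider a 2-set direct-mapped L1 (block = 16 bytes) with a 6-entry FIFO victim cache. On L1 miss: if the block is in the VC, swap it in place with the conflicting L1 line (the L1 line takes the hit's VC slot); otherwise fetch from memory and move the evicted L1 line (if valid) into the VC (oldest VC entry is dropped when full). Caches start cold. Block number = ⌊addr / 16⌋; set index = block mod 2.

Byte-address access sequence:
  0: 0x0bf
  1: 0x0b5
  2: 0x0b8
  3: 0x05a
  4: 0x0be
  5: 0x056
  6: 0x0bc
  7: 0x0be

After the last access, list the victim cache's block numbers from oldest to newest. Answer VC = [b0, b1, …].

#0 0xbf→b11/s1 MISS; vc=[]
#1 0xb5→b11/s1 L1-HIT; vc=[]
#2 0xb8→b11/s1 L1-HIT; vc=[]
#3 0x5a→b5/s1 MISS; vc=[11]
#4 0xbe→b11/s1 VC-HIT; vc=[5]
#5 0x56→b5/s1 VC-HIT; vc=[11]
#6 0xbc→b11/s1 VC-HIT; vc=[5]
#7 0xbe→b11/s1 L1-HIT; vc=[5]

VC = [5]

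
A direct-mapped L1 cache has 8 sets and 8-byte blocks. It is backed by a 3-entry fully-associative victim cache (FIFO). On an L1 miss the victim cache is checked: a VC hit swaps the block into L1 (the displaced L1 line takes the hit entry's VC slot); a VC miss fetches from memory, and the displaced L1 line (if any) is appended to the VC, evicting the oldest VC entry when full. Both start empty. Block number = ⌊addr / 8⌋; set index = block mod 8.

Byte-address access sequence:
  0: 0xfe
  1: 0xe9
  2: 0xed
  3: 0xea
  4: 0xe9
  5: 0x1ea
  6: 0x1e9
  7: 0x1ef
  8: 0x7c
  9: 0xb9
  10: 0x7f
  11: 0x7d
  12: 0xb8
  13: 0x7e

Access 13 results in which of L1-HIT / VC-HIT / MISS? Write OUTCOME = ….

#0 0xfe→b31/s7 MISS; vc=[]
#1 0xe9→b29/s5 MISS; vc=[]
#2 0xed→b29/s5 L1-HIT; vc=[]
#3 0xea→b29/s5 L1-HIT; vc=[]
#4 0xe9→b29/s5 L1-HIT; vc=[]
#5 0x1ea→b61/s5 MISS; vc=[29]
#6 0x1e9→b61/s5 L1-HIT; vc=[29]
#7 0x1ef→b61/s5 L1-HIT; vc=[29]
#8 0x7c→b15/s7 MISS; vc=[29,31]
#9 0xb9→b23/s7 MISS; vc=[29,31,15]
#10 0x7f→b15/s7 VC-HIT; vc=[29,31,23]
#11 0x7d→b15/s7 L1-HIT; vc=[29,31,23]
#12 0xb8→b23/s7 VC-HIT; vc=[29,31,15]
#13 0x7e→b15/s7 VC-HIT; vc=[29,31,23]

OUTCOME = VC-HIT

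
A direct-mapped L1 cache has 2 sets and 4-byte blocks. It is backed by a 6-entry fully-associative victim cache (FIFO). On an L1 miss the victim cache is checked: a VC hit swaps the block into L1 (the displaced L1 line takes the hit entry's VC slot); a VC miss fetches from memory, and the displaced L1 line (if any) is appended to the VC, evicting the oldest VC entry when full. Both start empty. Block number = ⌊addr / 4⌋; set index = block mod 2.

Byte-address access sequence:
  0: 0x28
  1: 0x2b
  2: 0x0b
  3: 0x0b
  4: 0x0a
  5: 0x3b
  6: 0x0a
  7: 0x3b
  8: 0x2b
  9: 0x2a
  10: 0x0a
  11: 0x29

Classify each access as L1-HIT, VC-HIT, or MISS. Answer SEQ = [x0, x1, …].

SEQ = [MISS, L1-HIT, MISS, L1-HIT, L1-HIT, MISS, VC-HIT, VC-HIT, VC-HIT, L1-HIT, VC-HIT, VC-HIT]

0: 0x28 (blk 10, set 0) → MISS  vc=[]
1: 0x2b (blk 10, set 0) → L1-HIT  vc=[]
2: 0xb (blk 2, set 0) → MISS  vc=[10]
3: 0xb (blk 2, set 0) → L1-HIT  vc=[10]
4: 0xa (blk 2, set 0) → L1-HIT  vc=[10]
5: 0x3b (blk 14, set 0) → MISS  vc=[10, 2]
6: 0xa (blk 2, set 0) → VC-HIT  vc=[10, 14]
7: 0x3b (blk 14, set 0) → VC-HIT  vc=[10, 2]
8: 0x2b (blk 10, set 0) → VC-HIT  vc=[14, 2]
9: 0x2a (blk 10, set 0) → L1-HIT  vc=[14, 2]
10: 0xa (blk 2, set 0) → VC-HIT  vc=[14, 10]
11: 0x29 (blk 10, set 0) → VC-HIT  vc=[14, 2]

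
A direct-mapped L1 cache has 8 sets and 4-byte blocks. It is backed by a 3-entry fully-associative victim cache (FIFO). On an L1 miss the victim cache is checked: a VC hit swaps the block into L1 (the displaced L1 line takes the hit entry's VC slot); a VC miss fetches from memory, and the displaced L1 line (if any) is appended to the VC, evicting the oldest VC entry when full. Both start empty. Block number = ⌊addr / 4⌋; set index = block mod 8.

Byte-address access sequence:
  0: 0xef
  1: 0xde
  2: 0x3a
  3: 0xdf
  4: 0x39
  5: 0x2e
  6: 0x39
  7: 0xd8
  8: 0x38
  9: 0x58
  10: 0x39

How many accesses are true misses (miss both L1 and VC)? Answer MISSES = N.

  [0] addr=0xef blk=59 s=3: MISS | VC []
  [1] addr=0xde blk=55 s=7: MISS | VC []
  [2] addr=0x3a blk=14 s=6: MISS | VC []
  [3] addr=0xdf blk=55 s=7: L1-HIT | VC []
  [4] addr=0x39 blk=14 s=6: L1-HIT | VC []
  [5] addr=0x2e blk=11 s=3: MISS | VC [59]
  [6] addr=0x39 blk=14 s=6: L1-HIT | VC [59]
  [7] addr=0xd8 blk=54 s=6: MISS | VC [59, 14]
  [8] addr=0x38 blk=14 s=6: VC-HIT | VC [59, 54]
  [9] addr=0x58 blk=22 s=6: MISS | VC [59, 54, 14]
  [10] addr=0x39 blk=14 s=6: VC-HIT | VC [59, 54, 22]

MISSES = 6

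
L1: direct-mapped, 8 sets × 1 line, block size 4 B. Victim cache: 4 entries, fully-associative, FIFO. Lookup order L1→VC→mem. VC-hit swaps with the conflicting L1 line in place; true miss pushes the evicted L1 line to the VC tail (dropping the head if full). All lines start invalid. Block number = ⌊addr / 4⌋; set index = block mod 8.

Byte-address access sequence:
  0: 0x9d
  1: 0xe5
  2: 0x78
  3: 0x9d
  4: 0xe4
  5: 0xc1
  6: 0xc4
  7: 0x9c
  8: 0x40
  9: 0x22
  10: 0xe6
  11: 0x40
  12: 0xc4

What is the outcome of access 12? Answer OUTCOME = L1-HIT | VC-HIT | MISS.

0: 0x9d (blk 39, set 7) → MISS  vc=[]
1: 0xe5 (blk 57, set 1) → MISS  vc=[]
2: 0x78 (blk 30, set 6) → MISS  vc=[]
3: 0x9d (blk 39, set 7) → L1-HIT  vc=[]
4: 0xe4 (blk 57, set 1) → L1-HIT  vc=[]
5: 0xc1 (blk 48, set 0) → MISS  vc=[]
6: 0xc4 (blk 49, set 1) → MISS  vc=[57]
7: 0x9c (blk 39, set 7) → L1-HIT  vc=[57]
8: 0x40 (blk 16, set 0) → MISS  vc=[57, 48]
9: 0x22 (blk 8, set 0) → MISS  vc=[57, 48, 16]
10: 0xe6 (blk 57, set 1) → VC-HIT  vc=[49, 48, 16]
11: 0x40 (blk 16, set 0) → VC-HIT  vc=[49, 48, 8]
12: 0xc4 (blk 49, set 1) → VC-HIT  vc=[57, 48, 8]

OUTCOME = VC-HIT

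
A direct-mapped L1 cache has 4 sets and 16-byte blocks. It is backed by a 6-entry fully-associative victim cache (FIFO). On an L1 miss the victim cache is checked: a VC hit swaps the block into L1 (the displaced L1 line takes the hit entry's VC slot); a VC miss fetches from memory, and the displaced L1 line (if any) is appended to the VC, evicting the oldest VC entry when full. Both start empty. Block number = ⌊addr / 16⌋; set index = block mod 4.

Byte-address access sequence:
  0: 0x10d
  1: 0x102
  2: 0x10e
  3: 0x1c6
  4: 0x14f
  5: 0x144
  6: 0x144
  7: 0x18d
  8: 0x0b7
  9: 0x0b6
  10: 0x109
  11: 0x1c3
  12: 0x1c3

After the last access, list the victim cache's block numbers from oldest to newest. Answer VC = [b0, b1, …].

VC = [24, 16, 20]

#0 0x10d→b16/s0 MISS; vc=[]
#1 0x102→b16/s0 L1-HIT; vc=[]
#2 0x10e→b16/s0 L1-HIT; vc=[]
#3 0x1c6→b28/s0 MISS; vc=[16]
#4 0x14f→b20/s0 MISS; vc=[16,28]
#5 0x144→b20/s0 L1-HIT; vc=[16,28]
#6 0x144→b20/s0 L1-HIT; vc=[16,28]
#7 0x18d→b24/s0 MISS; vc=[16,28,20]
#8 0xb7→b11/s3 MISS; vc=[16,28,20]
#9 0xb6→b11/s3 L1-HIT; vc=[16,28,20]
#10 0x109→b16/s0 VC-HIT; vc=[24,28,20]
#11 0x1c3→b28/s0 VC-HIT; vc=[24,16,20]
#12 0x1c3→b28/s0 L1-HIT; vc=[24,16,20]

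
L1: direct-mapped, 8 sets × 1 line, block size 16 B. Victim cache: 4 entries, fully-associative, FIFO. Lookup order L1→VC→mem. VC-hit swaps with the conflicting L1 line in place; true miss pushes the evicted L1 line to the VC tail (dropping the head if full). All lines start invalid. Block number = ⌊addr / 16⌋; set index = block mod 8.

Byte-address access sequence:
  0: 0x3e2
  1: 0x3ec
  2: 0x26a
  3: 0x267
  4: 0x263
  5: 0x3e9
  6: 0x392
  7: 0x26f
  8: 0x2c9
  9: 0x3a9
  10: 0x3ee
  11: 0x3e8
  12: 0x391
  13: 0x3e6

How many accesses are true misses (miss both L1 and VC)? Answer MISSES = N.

#0 0x3e2→b62/s6 MISS; vc=[]
#1 0x3ec→b62/s6 L1-HIT; vc=[]
#2 0x26a→b38/s6 MISS; vc=[62]
#3 0x267→b38/s6 L1-HIT; vc=[62]
#4 0x263→b38/s6 L1-HIT; vc=[62]
#5 0x3e9→b62/s6 VC-HIT; vc=[38]
#6 0x392→b57/s1 MISS; vc=[38]
#7 0x26f→b38/s6 VC-HIT; vc=[62]
#8 0x2c9→b44/s4 MISS; vc=[62]
#9 0x3a9→b58/s2 MISS; vc=[62]
#10 0x3ee→b62/s6 VC-HIT; vc=[38]
#11 0x3e8→b62/s6 L1-HIT; vc=[38]
#12 0x391→b57/s1 L1-HIT; vc=[38]
#13 0x3e6→b62/s6 L1-HIT; vc=[38]

MISSES = 5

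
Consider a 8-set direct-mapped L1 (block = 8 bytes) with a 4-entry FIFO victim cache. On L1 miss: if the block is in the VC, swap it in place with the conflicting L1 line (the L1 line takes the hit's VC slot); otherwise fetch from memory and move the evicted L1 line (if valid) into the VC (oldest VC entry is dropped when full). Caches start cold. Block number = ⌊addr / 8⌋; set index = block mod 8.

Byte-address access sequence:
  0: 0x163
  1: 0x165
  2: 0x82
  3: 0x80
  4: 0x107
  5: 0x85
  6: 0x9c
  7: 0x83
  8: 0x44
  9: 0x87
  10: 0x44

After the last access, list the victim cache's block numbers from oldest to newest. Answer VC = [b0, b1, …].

VC = [32, 16]

#0 0x163→b44/s4 MISS; vc=[]
#1 0x165→b44/s4 L1-HIT; vc=[]
#2 0x82→b16/s0 MISS; vc=[]
#3 0x80→b16/s0 L1-HIT; vc=[]
#4 0x107→b32/s0 MISS; vc=[16]
#5 0x85→b16/s0 VC-HIT; vc=[32]
#6 0x9c→b19/s3 MISS; vc=[32]
#7 0x83→b16/s0 L1-HIT; vc=[32]
#8 0x44→b8/s0 MISS; vc=[32,16]
#9 0x87→b16/s0 VC-HIT; vc=[32,8]
#10 0x44→b8/s0 VC-HIT; vc=[32,16]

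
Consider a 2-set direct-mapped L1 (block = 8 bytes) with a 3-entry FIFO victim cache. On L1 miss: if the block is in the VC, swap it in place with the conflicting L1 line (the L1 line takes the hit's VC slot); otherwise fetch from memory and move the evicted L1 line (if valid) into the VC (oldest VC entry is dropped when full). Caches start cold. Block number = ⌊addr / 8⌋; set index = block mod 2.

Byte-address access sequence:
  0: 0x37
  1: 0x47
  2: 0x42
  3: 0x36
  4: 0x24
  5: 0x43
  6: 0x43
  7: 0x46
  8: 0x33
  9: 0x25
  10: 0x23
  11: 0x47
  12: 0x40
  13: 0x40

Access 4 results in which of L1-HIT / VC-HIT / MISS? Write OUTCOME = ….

OUTCOME = MISS

  [0] addr=0x37 blk=6 s=0: MISS | VC []
  [1] addr=0x47 blk=8 s=0: MISS | VC [6]
  [2] addr=0x42 blk=8 s=0: L1-HIT | VC [6]
  [3] addr=0x36 blk=6 s=0: VC-HIT | VC [8]
  [4] addr=0x24 blk=4 s=0: MISS | VC [8, 6]
  [5] addr=0x43 blk=8 s=0: VC-HIT | VC [4, 6]
  [6] addr=0x43 blk=8 s=0: L1-HIT | VC [4, 6]
  [7] addr=0x46 blk=8 s=0: L1-HIT | VC [4, 6]
  [8] addr=0x33 blk=6 s=0: VC-HIT | VC [4, 8]
  [9] addr=0x25 blk=4 s=0: VC-HIT | VC [6, 8]
  [10] addr=0x23 blk=4 s=0: L1-HIT | VC [6, 8]
  [11] addr=0x47 blk=8 s=0: VC-HIT | VC [6, 4]
  [12] addr=0x40 blk=8 s=0: L1-HIT | VC [6, 4]
  [13] addr=0x40 blk=8 s=0: L1-HIT | VC [6, 4]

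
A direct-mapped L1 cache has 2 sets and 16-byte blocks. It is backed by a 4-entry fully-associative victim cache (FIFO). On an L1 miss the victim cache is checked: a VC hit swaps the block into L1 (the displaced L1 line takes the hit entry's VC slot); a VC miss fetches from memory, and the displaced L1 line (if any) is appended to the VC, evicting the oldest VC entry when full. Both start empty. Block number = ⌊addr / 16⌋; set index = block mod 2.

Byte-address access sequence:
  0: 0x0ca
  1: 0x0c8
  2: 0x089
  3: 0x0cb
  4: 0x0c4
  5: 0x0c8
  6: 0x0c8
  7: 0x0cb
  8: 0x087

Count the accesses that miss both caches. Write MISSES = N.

MISSES = 2

  [0] addr=0xca blk=12 s=0: MISS | VC []
  [1] addr=0xc8 blk=12 s=0: L1-HIT | VC []
  [2] addr=0x89 blk=8 s=0: MISS | VC [12]
  [3] addr=0xcb blk=12 s=0: VC-HIT | VC [8]
  [4] addr=0xc4 blk=12 s=0: L1-HIT | VC [8]
  [5] addr=0xc8 blk=12 s=0: L1-HIT | VC [8]
  [6] addr=0xc8 blk=12 s=0: L1-HIT | VC [8]
  [7] addr=0xcb blk=12 s=0: L1-HIT | VC [8]
  [8] addr=0x87 blk=8 s=0: VC-HIT | VC [12]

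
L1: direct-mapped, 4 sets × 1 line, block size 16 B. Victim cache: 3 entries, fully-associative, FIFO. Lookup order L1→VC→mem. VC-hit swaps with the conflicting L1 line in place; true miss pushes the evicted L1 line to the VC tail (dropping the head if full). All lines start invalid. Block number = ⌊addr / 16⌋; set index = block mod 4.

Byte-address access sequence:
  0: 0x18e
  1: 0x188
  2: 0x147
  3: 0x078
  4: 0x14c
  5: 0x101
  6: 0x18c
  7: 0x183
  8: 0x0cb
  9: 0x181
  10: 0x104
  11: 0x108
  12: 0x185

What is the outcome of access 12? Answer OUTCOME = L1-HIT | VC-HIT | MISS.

0: 0x18e (blk 24, set 0) → MISS  vc=[]
1: 0x188 (blk 24, set 0) → L1-HIT  vc=[]
2: 0x147 (blk 20, set 0) → MISS  vc=[24]
3: 0x78 (blk 7, set 3) → MISS  vc=[24]
4: 0x14c (blk 20, set 0) → L1-HIT  vc=[24]
5: 0x101 (blk 16, set 0) → MISS  vc=[24, 20]
6: 0x18c (blk 24, set 0) → VC-HIT  vc=[16, 20]
7: 0x183 (blk 24, set 0) → L1-HIT  vc=[16, 20]
8: 0xcb (blk 12, set 0) → MISS  vc=[16, 20, 24]
9: 0x181 (blk 24, set 0) → VC-HIT  vc=[16, 20, 12]
10: 0x104 (blk 16, set 0) → VC-HIT  vc=[24, 20, 12]
11: 0x108 (blk 16, set 0) → L1-HIT  vc=[24, 20, 12]
12: 0x185 (blk 24, set 0) → VC-HIT  vc=[16, 20, 12]

OUTCOME = VC-HIT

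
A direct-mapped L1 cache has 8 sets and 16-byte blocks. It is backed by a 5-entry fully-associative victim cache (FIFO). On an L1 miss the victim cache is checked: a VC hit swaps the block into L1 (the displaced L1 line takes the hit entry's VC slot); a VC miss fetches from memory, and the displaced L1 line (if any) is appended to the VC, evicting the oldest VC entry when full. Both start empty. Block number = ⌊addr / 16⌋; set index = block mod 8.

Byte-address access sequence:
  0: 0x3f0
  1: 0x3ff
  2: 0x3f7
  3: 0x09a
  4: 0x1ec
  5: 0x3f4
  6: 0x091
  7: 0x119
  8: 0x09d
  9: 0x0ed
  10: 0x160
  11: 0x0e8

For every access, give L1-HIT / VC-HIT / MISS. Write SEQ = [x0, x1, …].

  [0] addr=0x3f0 blk=63 s=7: MISS | VC []
  [1] addr=0x3ff blk=63 s=7: L1-HIT | VC []
  [2] addr=0x3f7 blk=63 s=7: L1-HIT | VC []
  [3] addr=0x9a blk=9 s=1: MISS | VC []
  [4] addr=0x1ec blk=30 s=6: MISS | VC []
  [5] addr=0x3f4 blk=63 s=7: L1-HIT | VC []
  [6] addr=0x91 blk=9 s=1: L1-HIT | VC []
  [7] addr=0x119 blk=17 s=1: MISS | VC [9]
  [8] addr=0x9d blk=9 s=1: VC-HIT | VC [17]
  [9] addr=0xed blk=14 s=6: MISS | VC [17, 30]
  [10] addr=0x160 blk=22 s=6: MISS | VC [17, 30, 14]
  [11] addr=0xe8 blk=14 s=6: VC-HIT | VC [17, 30, 22]

SEQ = [MISS, L1-HIT, L1-HIT, MISS, MISS, L1-HIT, L1-HIT, MISS, VC-HIT, MISS, MISS, VC-HIT]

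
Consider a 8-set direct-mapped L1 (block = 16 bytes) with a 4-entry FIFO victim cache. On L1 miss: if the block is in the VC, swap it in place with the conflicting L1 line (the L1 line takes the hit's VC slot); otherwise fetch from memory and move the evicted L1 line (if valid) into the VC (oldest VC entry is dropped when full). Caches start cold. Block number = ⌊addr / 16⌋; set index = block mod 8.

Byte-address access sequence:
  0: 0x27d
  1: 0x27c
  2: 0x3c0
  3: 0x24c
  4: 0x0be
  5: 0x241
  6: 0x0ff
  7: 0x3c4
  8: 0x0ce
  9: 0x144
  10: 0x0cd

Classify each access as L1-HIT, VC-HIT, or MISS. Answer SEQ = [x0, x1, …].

SEQ = [MISS, L1-HIT, MISS, MISS, MISS, L1-HIT, MISS, VC-HIT, MISS, MISS, VC-HIT]

#0 0x27d→b39/s7 MISS; vc=[]
#1 0x27c→b39/s7 L1-HIT; vc=[]
#2 0x3c0→b60/s4 MISS; vc=[]
#3 0x24c→b36/s4 MISS; vc=[60]
#4 0xbe→b11/s3 MISS; vc=[60]
#5 0x241→b36/s4 L1-HIT; vc=[60]
#6 0xff→b15/s7 MISS; vc=[60,39]
#7 0x3c4→b60/s4 VC-HIT; vc=[36,39]
#8 0xce→b12/s4 MISS; vc=[36,39,60]
#9 0x144→b20/s4 MISS; vc=[36,39,60,12]
#10 0xcd→b12/s4 VC-HIT; vc=[36,39,60,20]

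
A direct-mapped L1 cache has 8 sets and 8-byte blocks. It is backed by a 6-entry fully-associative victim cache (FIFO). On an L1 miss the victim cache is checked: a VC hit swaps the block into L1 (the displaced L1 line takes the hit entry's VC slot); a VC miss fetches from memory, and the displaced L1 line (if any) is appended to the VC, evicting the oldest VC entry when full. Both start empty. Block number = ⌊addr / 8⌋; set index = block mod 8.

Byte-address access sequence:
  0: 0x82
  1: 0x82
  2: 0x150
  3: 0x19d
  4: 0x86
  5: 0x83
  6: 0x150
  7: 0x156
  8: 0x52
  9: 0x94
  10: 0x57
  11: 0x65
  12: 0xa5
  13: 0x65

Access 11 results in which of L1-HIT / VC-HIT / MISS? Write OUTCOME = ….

0: 0x82 (blk 16, set 0) → MISS  vc=[]
1: 0x82 (blk 16, set 0) → L1-HIT  vc=[]
2: 0x150 (blk 42, set 2) → MISS  vc=[]
3: 0x19d (blk 51, set 3) → MISS  vc=[]
4: 0x86 (blk 16, set 0) → L1-HIT  vc=[]
5: 0x83 (blk 16, set 0) → L1-HIT  vc=[]
6: 0x150 (blk 42, set 2) → L1-HIT  vc=[]
7: 0x156 (blk 42, set 2) → L1-HIT  vc=[]
8: 0x52 (blk 10, set 2) → MISS  vc=[42]
9: 0x94 (blk 18, set 2) → MISS  vc=[42, 10]
10: 0x57 (blk 10, set 2) → VC-HIT  vc=[42, 18]
11: 0x65 (blk 12, set 4) → MISS  vc=[42, 18]
12: 0xa5 (blk 20, set 4) → MISS  vc=[42, 18, 12]
13: 0x65 (blk 12, set 4) → VC-HIT  vc=[42, 18, 20]

OUTCOME = MISS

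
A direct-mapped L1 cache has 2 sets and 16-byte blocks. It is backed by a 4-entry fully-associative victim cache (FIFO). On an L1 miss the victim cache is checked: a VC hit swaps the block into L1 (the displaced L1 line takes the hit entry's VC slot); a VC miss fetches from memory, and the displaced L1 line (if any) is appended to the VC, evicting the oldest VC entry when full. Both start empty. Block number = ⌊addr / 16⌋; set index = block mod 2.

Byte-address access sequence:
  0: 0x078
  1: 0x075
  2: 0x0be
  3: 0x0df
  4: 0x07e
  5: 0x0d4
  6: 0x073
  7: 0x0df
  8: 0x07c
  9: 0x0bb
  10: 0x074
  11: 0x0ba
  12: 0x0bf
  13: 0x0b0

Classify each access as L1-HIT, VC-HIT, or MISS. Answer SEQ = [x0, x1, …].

SEQ = [MISS, L1-HIT, MISS, MISS, VC-HIT, VC-HIT, VC-HIT, VC-HIT, VC-HIT, VC-HIT, VC-HIT, VC-HIT, L1-HIT, L1-HIT]

#0 0x78→b7/s1 MISS; vc=[]
#1 0x75→b7/s1 L1-HIT; vc=[]
#2 0xbe→b11/s1 MISS; vc=[7]
#3 0xdf→b13/s1 MISS; vc=[7,11]
#4 0x7e→b7/s1 VC-HIT; vc=[13,11]
#5 0xd4→b13/s1 VC-HIT; vc=[7,11]
#6 0x73→b7/s1 VC-HIT; vc=[13,11]
#7 0xdf→b13/s1 VC-HIT; vc=[7,11]
#8 0x7c→b7/s1 VC-HIT; vc=[13,11]
#9 0xbb→b11/s1 VC-HIT; vc=[13,7]
#10 0x74→b7/s1 VC-HIT; vc=[13,11]
#11 0xba→b11/s1 VC-HIT; vc=[13,7]
#12 0xbf→b11/s1 L1-HIT; vc=[13,7]
#13 0xb0→b11/s1 L1-HIT; vc=[13,7]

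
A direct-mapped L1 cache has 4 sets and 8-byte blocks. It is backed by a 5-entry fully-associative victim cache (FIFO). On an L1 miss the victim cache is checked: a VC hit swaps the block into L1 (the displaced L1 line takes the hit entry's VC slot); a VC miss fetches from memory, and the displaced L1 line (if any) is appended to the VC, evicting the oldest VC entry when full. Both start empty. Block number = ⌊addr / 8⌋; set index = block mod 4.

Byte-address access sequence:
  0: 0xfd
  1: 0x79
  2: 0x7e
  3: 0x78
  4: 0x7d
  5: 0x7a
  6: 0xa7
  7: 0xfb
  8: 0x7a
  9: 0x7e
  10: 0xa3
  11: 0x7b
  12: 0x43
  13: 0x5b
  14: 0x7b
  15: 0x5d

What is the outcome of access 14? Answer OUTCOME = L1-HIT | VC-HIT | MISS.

OUTCOME = VC-HIT

#0 0xfd→b31/s3 MISS; vc=[]
#1 0x79→b15/s3 MISS; vc=[31]
#2 0x7e→b15/s3 L1-HIT; vc=[31]
#3 0x78→b15/s3 L1-HIT; vc=[31]
#4 0x7d→b15/s3 L1-HIT; vc=[31]
#5 0x7a→b15/s3 L1-HIT; vc=[31]
#6 0xa7→b20/s0 MISS; vc=[31]
#7 0xfb→b31/s3 VC-HIT; vc=[15]
#8 0x7a→b15/s3 VC-HIT; vc=[31]
#9 0x7e→b15/s3 L1-HIT; vc=[31]
#10 0xa3→b20/s0 L1-HIT; vc=[31]
#11 0x7b→b15/s3 L1-HIT; vc=[31]
#12 0x43→b8/s0 MISS; vc=[31,20]
#13 0x5b→b11/s3 MISS; vc=[31,20,15]
#14 0x7b→b15/s3 VC-HIT; vc=[31,20,11]
#15 0x5d→b11/s3 VC-HIT; vc=[31,20,15]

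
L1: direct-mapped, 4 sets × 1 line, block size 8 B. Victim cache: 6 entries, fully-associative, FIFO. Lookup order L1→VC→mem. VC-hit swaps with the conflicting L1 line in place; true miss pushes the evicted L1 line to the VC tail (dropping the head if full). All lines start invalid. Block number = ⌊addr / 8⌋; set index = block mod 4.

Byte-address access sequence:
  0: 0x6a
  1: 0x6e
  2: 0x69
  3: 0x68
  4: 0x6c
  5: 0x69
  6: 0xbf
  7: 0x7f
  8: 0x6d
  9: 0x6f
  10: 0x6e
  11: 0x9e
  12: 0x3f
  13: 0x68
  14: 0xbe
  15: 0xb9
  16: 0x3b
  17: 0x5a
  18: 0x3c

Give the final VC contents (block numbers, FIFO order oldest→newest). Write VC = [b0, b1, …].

#0 0x6a→b13/s1 MISS; vc=[]
#1 0x6e→b13/s1 L1-HIT; vc=[]
#2 0x69→b13/s1 L1-HIT; vc=[]
#3 0x68→b13/s1 L1-HIT; vc=[]
#4 0x6c→b13/s1 L1-HIT; vc=[]
#5 0x69→b13/s1 L1-HIT; vc=[]
#6 0xbf→b23/s3 MISS; vc=[]
#7 0x7f→b15/s3 MISS; vc=[23]
#8 0x6d→b13/s1 L1-HIT; vc=[23]
#9 0x6f→b13/s1 L1-HIT; vc=[23]
#10 0x6e→b13/s1 L1-HIT; vc=[23]
#11 0x9e→b19/s3 MISS; vc=[23,15]
#12 0x3f→b7/s3 MISS; vc=[23,15,19]
#13 0x68→b13/s1 L1-HIT; vc=[23,15,19]
#14 0xbe→b23/s3 VC-HIT; vc=[7,15,19]
#15 0xb9→b23/s3 L1-HIT; vc=[7,15,19]
#16 0x3b→b7/s3 VC-HIT; vc=[23,15,19]
#17 0x5a→b11/s3 MISS; vc=[23,15,19,7]
#18 0x3c→b7/s3 VC-HIT; vc=[23,15,19,11]

VC = [23, 15, 19, 11]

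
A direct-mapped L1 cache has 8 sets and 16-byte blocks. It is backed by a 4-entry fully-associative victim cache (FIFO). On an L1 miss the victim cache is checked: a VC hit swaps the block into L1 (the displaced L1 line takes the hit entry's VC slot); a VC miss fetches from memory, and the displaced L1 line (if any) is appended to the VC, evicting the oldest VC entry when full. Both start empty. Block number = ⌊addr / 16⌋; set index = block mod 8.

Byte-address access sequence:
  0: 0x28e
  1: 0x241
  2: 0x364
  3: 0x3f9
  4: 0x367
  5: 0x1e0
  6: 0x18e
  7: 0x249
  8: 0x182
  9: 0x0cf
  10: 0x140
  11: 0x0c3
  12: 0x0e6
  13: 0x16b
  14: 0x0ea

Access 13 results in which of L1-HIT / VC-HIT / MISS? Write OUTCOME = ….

OUTCOME = MISS

0: 0x28e (blk 40, set 0) → MISS  vc=[]
1: 0x241 (blk 36, set 4) → MISS  vc=[]
2: 0x364 (blk 54, set 6) → MISS  vc=[]
3: 0x3f9 (blk 63, set 7) → MISS  vc=[]
4: 0x367 (blk 54, set 6) → L1-HIT  vc=[]
5: 0x1e0 (blk 30, set 6) → MISS  vc=[54]
6: 0x18e (blk 24, set 0) → MISS  vc=[54, 40]
7: 0x249 (blk 36, set 4) → L1-HIT  vc=[54, 40]
8: 0x182 (blk 24, set 0) → L1-HIT  vc=[54, 40]
9: 0xcf (blk 12, set 4) → MISS  vc=[54, 40, 36]
10: 0x140 (blk 20, set 4) → MISS  vc=[54, 40, 36, 12]
11: 0xc3 (blk 12, set 4) → VC-HIT  vc=[54, 40, 36, 20]
12: 0xe6 (blk 14, set 6) → MISS  vc=[40, 36, 20, 30]
13: 0x16b (blk 22, set 6) → MISS  vc=[36, 20, 30, 14]
14: 0xea (blk 14, set 6) → VC-HIT  vc=[36, 20, 30, 22]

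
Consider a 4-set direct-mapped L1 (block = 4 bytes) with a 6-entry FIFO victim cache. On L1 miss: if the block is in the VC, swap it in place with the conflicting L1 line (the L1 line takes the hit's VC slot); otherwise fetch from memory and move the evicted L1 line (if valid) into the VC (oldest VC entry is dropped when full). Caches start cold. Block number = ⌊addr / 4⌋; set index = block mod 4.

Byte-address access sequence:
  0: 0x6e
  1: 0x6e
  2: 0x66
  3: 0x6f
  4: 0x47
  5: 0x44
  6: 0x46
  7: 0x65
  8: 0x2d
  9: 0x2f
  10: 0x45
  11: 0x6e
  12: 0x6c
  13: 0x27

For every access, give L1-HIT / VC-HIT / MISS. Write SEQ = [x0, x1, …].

0: 0x6e (blk 27, set 3) → MISS  vc=[]
1: 0x6e (blk 27, set 3) → L1-HIT  vc=[]
2: 0x66 (blk 25, set 1) → MISS  vc=[]
3: 0x6f (blk 27, set 3) → L1-HIT  vc=[]
4: 0x47 (blk 17, set 1) → MISS  vc=[25]
5: 0x44 (blk 17, set 1) → L1-HIT  vc=[25]
6: 0x46 (blk 17, set 1) → L1-HIT  vc=[25]
7: 0x65 (blk 25, set 1) → VC-HIT  vc=[17]
8: 0x2d (blk 11, set 3) → MISS  vc=[17, 27]
9: 0x2f (blk 11, set 3) → L1-HIT  vc=[17, 27]
10: 0x45 (blk 17, set 1) → VC-HIT  vc=[25, 27]
11: 0x6e (blk 27, set 3) → VC-HIT  vc=[25, 11]
12: 0x6c (blk 27, set 3) → L1-HIT  vc=[25, 11]
13: 0x27 (blk 9, set 1) → MISS  vc=[25, 11, 17]

SEQ = [MISS, L1-HIT, MISS, L1-HIT, MISS, L1-HIT, L1-HIT, VC-HIT, MISS, L1-HIT, VC-HIT, VC-HIT, L1-HIT, MISS]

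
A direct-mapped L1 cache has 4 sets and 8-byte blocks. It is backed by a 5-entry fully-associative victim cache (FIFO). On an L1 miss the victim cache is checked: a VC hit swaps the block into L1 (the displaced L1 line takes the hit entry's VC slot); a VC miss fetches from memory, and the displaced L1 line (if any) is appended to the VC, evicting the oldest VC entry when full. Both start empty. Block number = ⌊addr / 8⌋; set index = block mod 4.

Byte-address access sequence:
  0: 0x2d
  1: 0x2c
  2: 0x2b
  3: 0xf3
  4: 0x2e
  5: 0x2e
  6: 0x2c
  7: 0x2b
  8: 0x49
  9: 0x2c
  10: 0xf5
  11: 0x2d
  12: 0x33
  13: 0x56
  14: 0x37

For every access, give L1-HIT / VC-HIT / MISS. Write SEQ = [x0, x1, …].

SEQ = [MISS, L1-HIT, L1-HIT, MISS, L1-HIT, L1-HIT, L1-HIT, L1-HIT, MISS, VC-HIT, L1-HIT, L1-HIT, MISS, MISS, VC-HIT]

0: 0x2d (blk 5, set 1) → MISS  vc=[]
1: 0x2c (blk 5, set 1) → L1-HIT  vc=[]
2: 0x2b (blk 5, set 1) → L1-HIT  vc=[]
3: 0xf3 (blk 30, set 2) → MISS  vc=[]
4: 0x2e (blk 5, set 1) → L1-HIT  vc=[]
5: 0x2e (blk 5, set 1) → L1-HIT  vc=[]
6: 0x2c (blk 5, set 1) → L1-HIT  vc=[]
7: 0x2b (blk 5, set 1) → L1-HIT  vc=[]
8: 0x49 (blk 9, set 1) → MISS  vc=[5]
9: 0x2c (blk 5, set 1) → VC-HIT  vc=[9]
10: 0xf5 (blk 30, set 2) → L1-HIT  vc=[9]
11: 0x2d (blk 5, set 1) → L1-HIT  vc=[9]
12: 0x33 (blk 6, set 2) → MISS  vc=[9, 30]
13: 0x56 (blk 10, set 2) → MISS  vc=[9, 30, 6]
14: 0x37 (blk 6, set 2) → VC-HIT  vc=[9, 30, 10]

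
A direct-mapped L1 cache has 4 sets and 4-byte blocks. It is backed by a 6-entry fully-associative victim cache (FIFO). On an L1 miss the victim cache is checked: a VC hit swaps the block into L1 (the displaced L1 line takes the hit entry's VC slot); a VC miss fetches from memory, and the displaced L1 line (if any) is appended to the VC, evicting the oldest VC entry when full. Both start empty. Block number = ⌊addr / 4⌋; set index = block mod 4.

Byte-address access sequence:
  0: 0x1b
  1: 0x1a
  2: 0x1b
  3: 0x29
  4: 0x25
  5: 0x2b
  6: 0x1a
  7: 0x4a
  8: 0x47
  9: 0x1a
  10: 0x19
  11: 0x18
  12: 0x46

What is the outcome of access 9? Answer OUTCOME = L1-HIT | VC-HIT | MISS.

OUTCOME = VC-HIT

0: 0x1b (blk 6, set 2) → MISS  vc=[]
1: 0x1a (blk 6, set 2) → L1-HIT  vc=[]
2: 0x1b (blk 6, set 2) → L1-HIT  vc=[]
3: 0x29 (blk 10, set 2) → MISS  vc=[6]
4: 0x25 (blk 9, set 1) → MISS  vc=[6]
5: 0x2b (blk 10, set 2) → L1-HIT  vc=[6]
6: 0x1a (blk 6, set 2) → VC-HIT  vc=[10]
7: 0x4a (blk 18, set 2) → MISS  vc=[10, 6]
8: 0x47 (blk 17, set 1) → MISS  vc=[10, 6, 9]
9: 0x1a (blk 6, set 2) → VC-HIT  vc=[10, 18, 9]
10: 0x19 (blk 6, set 2) → L1-HIT  vc=[10, 18, 9]
11: 0x18 (blk 6, set 2) → L1-HIT  vc=[10, 18, 9]
12: 0x46 (blk 17, set 1) → L1-HIT  vc=[10, 18, 9]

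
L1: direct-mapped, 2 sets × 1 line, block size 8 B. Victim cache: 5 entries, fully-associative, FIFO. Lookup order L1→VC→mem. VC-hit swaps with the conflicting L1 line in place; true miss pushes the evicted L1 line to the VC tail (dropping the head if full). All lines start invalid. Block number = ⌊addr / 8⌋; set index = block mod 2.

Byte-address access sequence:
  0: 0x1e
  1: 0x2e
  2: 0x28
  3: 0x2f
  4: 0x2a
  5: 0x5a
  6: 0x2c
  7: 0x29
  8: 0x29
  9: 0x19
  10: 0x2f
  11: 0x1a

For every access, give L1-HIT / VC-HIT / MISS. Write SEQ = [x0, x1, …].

SEQ = [MISS, MISS, L1-HIT, L1-HIT, L1-HIT, MISS, VC-HIT, L1-HIT, L1-HIT, VC-HIT, VC-HIT, VC-HIT]

  [0] addr=0x1e blk=3 s=1: MISS | VC []
  [1] addr=0x2e blk=5 s=1: MISS | VC [3]
  [2] addr=0x28 blk=5 s=1: L1-HIT | VC [3]
  [3] addr=0x2f blk=5 s=1: L1-HIT | VC [3]
  [4] addr=0x2a blk=5 s=1: L1-HIT | VC [3]
  [5] addr=0x5a blk=11 s=1: MISS | VC [3, 5]
  [6] addr=0x2c blk=5 s=1: VC-HIT | VC [3, 11]
  [7] addr=0x29 blk=5 s=1: L1-HIT | VC [3, 11]
  [8] addr=0x29 blk=5 s=1: L1-HIT | VC [3, 11]
  [9] addr=0x19 blk=3 s=1: VC-HIT | VC [5, 11]
  [10] addr=0x2f blk=5 s=1: VC-HIT | VC [3, 11]
  [11] addr=0x1a blk=3 s=1: VC-HIT | VC [5, 11]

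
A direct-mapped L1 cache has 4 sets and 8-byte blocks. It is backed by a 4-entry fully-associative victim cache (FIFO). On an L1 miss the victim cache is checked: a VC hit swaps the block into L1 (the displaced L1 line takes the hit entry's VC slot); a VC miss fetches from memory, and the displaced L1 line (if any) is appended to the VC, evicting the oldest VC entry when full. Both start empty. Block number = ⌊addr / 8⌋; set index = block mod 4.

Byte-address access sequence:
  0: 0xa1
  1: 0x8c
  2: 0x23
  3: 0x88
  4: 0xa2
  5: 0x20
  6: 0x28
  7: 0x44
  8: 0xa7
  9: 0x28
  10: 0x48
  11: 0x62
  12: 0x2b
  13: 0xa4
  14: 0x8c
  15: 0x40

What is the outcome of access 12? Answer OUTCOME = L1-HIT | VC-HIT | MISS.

  [0] addr=0xa1 blk=20 s=0: MISS | VC []
  [1] addr=0x8c blk=17 s=1: MISS | VC []
  [2] addr=0x23 blk=4 s=0: MISS | VC [20]
  [3] addr=0x88 blk=17 s=1: L1-HIT | VC [20]
  [4] addr=0xa2 blk=20 s=0: VC-HIT | VC [4]
  [5] addr=0x20 blk=4 s=0: VC-HIT | VC [20]
  [6] addr=0x28 blk=5 s=1: MISS | VC [20, 17]
  [7] addr=0x44 blk=8 s=0: MISS | VC [20, 17, 4]
  [8] addr=0xa7 blk=20 s=0: VC-HIT | VC [8, 17, 4]
  [9] addr=0x28 blk=5 s=1: L1-HIT | VC [8, 17, 4]
  [10] addr=0x48 blk=9 s=1: MISS | VC [8, 17, 4, 5]
  [11] addr=0x62 blk=12 s=0: MISS | VC [17, 4, 5, 20]
  [12] addr=0x2b blk=5 s=1: VC-HIT | VC [17, 4, 9, 20]
  [13] addr=0xa4 blk=20 s=0: VC-HIT | VC [17, 4, 9, 12]
  [14] addr=0x8c blk=17 s=1: VC-HIT | VC [5, 4, 9, 12]
  [15] addr=0x40 blk=8 s=0: MISS | VC [4, 9, 12, 20]

OUTCOME = VC-HIT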